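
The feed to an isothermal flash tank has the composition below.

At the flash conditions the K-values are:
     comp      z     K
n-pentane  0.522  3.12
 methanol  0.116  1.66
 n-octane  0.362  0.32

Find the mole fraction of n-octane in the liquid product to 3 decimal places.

Iterate (Newton) starting at V/F = 0.5:
  V/F = 0.500: g = 0.2218, g' = -0.966 → V/F = 0.730
  V/F = 0.730: g = -0.0024, g' = -1.044 → V/F = 0.727
Converged at V/F = 0.727.
Compositions from xᵢ = zᵢ/(1+V/F(Kᵢ−1)), yᵢ = Kᵢxᵢ:
  n-pentane: x = 0.205, y = 0.641
  methanol: x = 0.078, y = 0.130
  n-octane: x = 0.716, y = 0.229

x_n-octane = 0.716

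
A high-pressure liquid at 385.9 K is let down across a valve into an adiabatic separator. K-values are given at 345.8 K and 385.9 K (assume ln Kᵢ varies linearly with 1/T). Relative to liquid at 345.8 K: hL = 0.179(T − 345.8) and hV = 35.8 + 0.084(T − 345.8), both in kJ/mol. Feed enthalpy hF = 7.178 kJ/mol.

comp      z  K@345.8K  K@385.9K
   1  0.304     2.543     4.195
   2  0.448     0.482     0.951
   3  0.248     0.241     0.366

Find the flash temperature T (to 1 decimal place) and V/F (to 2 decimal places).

Adiabatic flash: solve Rachford–Rice at each trial T, then check hF = ψ·hV(T) + (1−ψ)·hL(T).
  T = 345.8 K: K = (2.543, 0.482, 0.241), RR gives ψ = 0.052, H_out = 1.853 kJ/mol
  T = 385.9 K: K = (4.195, 0.951, 0.366), RR gives ψ = 0.691, H_out = 29.296 kJ/mol
  T = 365.9 K: K = (3.313, 0.690, 0.301), RR gives ψ = 0.354, H_out = 15.608 kJ/mol
  T = 355.9 K: K = (2.916, 0.580, 0.270), RR gives ψ = 0.204, H_out = 8.931 kJ/mol
  T = 350.9 K: K = (2.727, 0.530, 0.256), RR gives ψ = 0.130, H_out = 5.511 kJ/mol
  T = 353.4 K: K = (2.821, 0.555, 0.263), RR gives ψ = 0.167, H_out = 7.236 kJ/mol
  T = 352.1 K: K = (2.772, 0.542, 0.259), RR gives ψ = 0.148, H_out = 6.343 kJ/mol
Linear interpolation between T = 352.1 (H_out = 6.343) and T = 353.4 (H_out = 7.236) on hF = 7.178 gives T ≈ 353.3 K, at which ψ = 0.17.

T = 353.3 K, V/F = 0.17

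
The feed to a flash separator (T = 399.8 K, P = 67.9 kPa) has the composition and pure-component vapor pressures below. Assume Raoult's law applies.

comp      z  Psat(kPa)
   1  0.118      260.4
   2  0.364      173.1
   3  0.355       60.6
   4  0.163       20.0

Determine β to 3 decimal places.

β = 0.866

Raoult's law: Kᵢ = Pᵢˢᵃᵗ/P = Pᵢˢᵃᵗ/67.9.
  K_1 = 260.4/67.9 = 3.83505, K_2 = 173.1/67.9 = 2.54934, K_3 = 60.6/67.9 = 0.89249, K_4 = 20.0/67.9 = 0.29455
Material balance + equilibrium reduce to Σ zᵢ(Kᵢ−1)/(1+β(Kᵢ−1)) = 0.
Feasibility: ΣzᵢKᵢ = 1.745, Σzᵢ/Kᵢ = 1.125 — both > 1, two phases present.
Iterate (Newton) starting at β = 0.53:
  β = 0.530: g = 0.2192, g' = -0.626 → β = 0.880
  β = 0.880: g = -0.0110, g' = -0.803 → β = 0.866
Converged at β = 0.866.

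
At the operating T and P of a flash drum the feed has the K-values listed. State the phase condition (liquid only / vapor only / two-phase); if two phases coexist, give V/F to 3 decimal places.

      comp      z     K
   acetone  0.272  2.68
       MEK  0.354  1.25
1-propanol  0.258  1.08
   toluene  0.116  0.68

ΣzᵢKᵢ = 1.529; Σzᵢ/Kᵢ = 0.794.
Since Σzᵢ/Kᵢ < 1 the mixture is above its dew point — single vapor phase.

vapor only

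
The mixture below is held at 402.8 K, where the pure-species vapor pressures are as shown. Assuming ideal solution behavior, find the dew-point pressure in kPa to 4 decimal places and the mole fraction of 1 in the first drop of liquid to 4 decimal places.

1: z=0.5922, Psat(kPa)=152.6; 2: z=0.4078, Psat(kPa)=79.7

At the dew point ψ → 1, so Σzᵢ/Kᵢ = 1 with Kᵢ = Pᵢˢᵃᵗ/P ⇒ 1/P = Σzᵢ/Pᵢˢᵃᵗ.
1/P = 0.5922/152.6 + 0.4078/79.7 = 0.0089974 ⇒ P = 111.1430 kPa
xᵢ = zᵢP/Pᵢˢᵃᵗ ⇒ x_1 = 0.5922·111.1430/152.6 = 0.4313

Pdew = 111.1430 kPa, x_1 = 0.4313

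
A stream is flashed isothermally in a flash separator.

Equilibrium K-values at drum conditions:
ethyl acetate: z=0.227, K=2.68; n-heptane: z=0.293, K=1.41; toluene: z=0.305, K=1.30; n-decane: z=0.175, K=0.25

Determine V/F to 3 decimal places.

V/F = 0.798

Material balance + equilibrium reduce to Σ zᵢ(Kᵢ−1)/(1+V/F(Kᵢ−1)) = 0.
Feasibility: ΣzᵢKᵢ = 1.462, Σzᵢ/Kᵢ = 1.227 — both > 1, two phases present.
Iterate (Newton) starting at V/F = 0.63:
  V/F = 0.630: g = 0.1089, g' = -0.556 → V/F = 0.826
  V/F = 0.826: g = -0.0222, g' = -0.837 → V/F = 0.800
  V/F = 0.800: g = -0.0008, g' = -0.777 → V/F = 0.798
Converged at V/F = 0.798.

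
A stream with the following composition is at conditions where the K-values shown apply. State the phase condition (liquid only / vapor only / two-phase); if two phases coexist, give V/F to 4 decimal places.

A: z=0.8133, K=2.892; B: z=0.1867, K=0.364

ΣzᵢKᵢ = 2.4200; Σzᵢ/Kᵢ = 0.7941.
Since Σzᵢ/Kᵢ < 1 the mixture is above its dew point — single vapor phase.

vapor only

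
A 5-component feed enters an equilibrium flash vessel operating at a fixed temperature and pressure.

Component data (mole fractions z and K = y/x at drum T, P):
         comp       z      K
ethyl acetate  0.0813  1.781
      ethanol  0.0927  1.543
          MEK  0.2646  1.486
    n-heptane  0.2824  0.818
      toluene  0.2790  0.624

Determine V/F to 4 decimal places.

V/F = 0.5193

Material balance + equilibrium reduce to Σ zᵢ(Kᵢ−1)/(1+V/F(Kᵢ−1)) = 0.
Feasibility: ΣzᵢKᵢ = 1.0861, Σzᵢ/Kᵢ = 1.0761 — both > 1, two phases present.
Iterate (Newton) starting at V/F = 0.47:
  V/F = 0.4700: g = 0.00761, g' = -0.1547 → V/F = 0.5192
  V/F = 0.5192: g = 0.00002, g' = -0.1539 → V/F = 0.5193
Converged at V/F = 0.5193.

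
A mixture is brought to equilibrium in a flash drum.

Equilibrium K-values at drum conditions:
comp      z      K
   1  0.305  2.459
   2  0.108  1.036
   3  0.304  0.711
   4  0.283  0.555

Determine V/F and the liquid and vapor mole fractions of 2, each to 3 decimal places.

V/F = 0.490, x_2 = 0.106, y_2 = 0.110

Rachford–Rice: g(V/F) = Σ zᵢ(Kᵢ−1)/(1+V/F(Kᵢ−1)) = 0.
Check two-phase: ΣzᵢKᵢ = 1.235 > 1 and Σzᵢ/Kᵢ = 1.166 > 1, so g(0) = 0.235 > 0 and g(1) = -0.166 < 0.
Iterate (Newton) starting at V/F = 0.5:
  V/F = 0.500: g = -0.0036, g' = -0.345 → V/F = 0.490
Converged at V/F = 0.490.
Compositions from xᵢ = zᵢ/(1+V/F(Kᵢ−1)), yᵢ = Kᵢxᵢ:
  1: x = 0.178, y = 0.437
  2: x = 0.106, y = 0.110
  3: x = 0.354, y = 0.252
  4: x = 0.362, y = 0.201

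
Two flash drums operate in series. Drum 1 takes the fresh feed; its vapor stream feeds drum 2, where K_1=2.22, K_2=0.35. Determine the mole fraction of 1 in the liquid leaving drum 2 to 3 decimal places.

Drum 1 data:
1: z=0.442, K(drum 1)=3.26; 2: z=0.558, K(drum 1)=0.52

Drum 1:
Let ψ₁ = V/F and solve Σ zᵢ(Kᵢ−1)/(1+ψ₁(Kᵢ−1)) = 0.
Feasibility: ΣzᵢKᵢ = 1.731, Σzᵢ/Kᵢ = 1.209 — both > 1, two phases present.
Newton–Raphson from ψ₁ = 0.5:
  ψ₁ = 0.500: g = 0.1166, g' = -0.720 → ψ₁ = 0.662
  ψ₁ = 0.662: g = 0.0077, g' = -0.639 → ψ₁ = 0.674
Converged at ψ₁ = 0.674.
Drum-1 compositions:
  1: x = 0.175, y = 0.571
  2: x = 0.825, y = 0.429
Drum-2 feed = drum-1 vapor: z₂ = (0.5711, 0.4289).
Drum 2:
Newton–Raphson from ψ₂ = 0.5:
  ψ₂ = 0.500: g = 0.0197, g' = -0.726 → ψ₂ = 0.527
Converged at ψ₂ = 0.527.
  1: x = 0.348, y = 0.772
  2: x = 0.652, y = 0.228

x_1 (drum 2) = 0.348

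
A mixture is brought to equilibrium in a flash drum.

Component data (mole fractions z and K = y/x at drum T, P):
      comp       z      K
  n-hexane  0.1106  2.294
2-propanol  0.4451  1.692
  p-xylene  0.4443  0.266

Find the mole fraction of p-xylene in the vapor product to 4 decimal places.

y_p-xylene = 0.1389

Newton–Raphson from ψ = 0.41:
  ψ = 0.4100: g = -0.13306, g' = -0.6982 → ψ = 0.2194
  ψ = 0.2194: g = -0.00985, g' = -0.6131 → ψ = 0.2034
  ψ = 0.2034: g = -0.00002, g' = -0.6106 → ψ = 0.2033
Converged at ψ = 0.2033.
Compositions from xᵢ = zᵢ/(1+ψ(Kᵢ−1)), yᵢ = Kᵢxᵢ:
  n-hexane: x = 0.0876, y = 0.2009
  2-propanol: x = 0.3902, y = 0.6602
  p-xylene: x = 0.5222, y = 0.1389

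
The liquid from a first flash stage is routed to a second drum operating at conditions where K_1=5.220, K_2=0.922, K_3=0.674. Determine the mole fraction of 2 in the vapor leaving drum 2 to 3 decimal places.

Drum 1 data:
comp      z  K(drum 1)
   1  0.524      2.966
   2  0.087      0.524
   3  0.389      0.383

Drum 1:
Material balance + equilibrium reduce to Σ zᵢ(Kᵢ−1)/(1+ψ₁(Kᵢ−1)) = 0.
g(0) = ΣzᵢKᵢ − 1 = 0.749 and g(1) = 1 − Σzᵢ/Kᵢ = -0.358, so a root lies in (0, 1).
Newton iteration, ψ₁⁰ = 0.41:
  ψ₁ = 0.410: g = 0.1977, g' = -0.917 → ψ₁ = 0.626
  ψ₁ = 0.626: g = 0.0121, g' = -0.840 → ψ₁ = 0.640
Converged at ψ₁ = 0.640.
Drum-1 compositions:
  1: x = 0.232, y = 0.688
  2: x = 0.125, y = 0.066
  3: x = 0.643, y = 0.246
Drum-2 feed = drum-1 liquid: z₂ = (0.2320, 0.1251, 0.6428).
Drum 2:
Let ψ₂ = V/F and solve Σ zᵢ(Kᵢ−1)/(1+ψ₂(Kᵢ−1)) = 0.
Check two-phase: ΣzᵢKᵢ = 1.760 > 1 and Σzᵢ/Kᵢ = 1.134 > 1, so g(0) = 0.760 > 0 and g(1) = -0.134 < 0.
Iterate (Newton) starting at ψ₂ = 0.4:
  ψ₂ = 0.400: g = 0.1132, g' = -0.663 → ψ₂ = 0.571
  ψ₂ = 0.571: g = 0.0196, g' = -0.460 → ψ₂ = 0.613
  ψ₂ = 0.613: g = 0.0007, g' = -0.428 → ψ₂ = 0.615
Converged at ψ₂ = 0.615.
  1: x = 0.065, y = 0.337
  2: x = 0.131, y = 0.121
  3: x = 0.804, y = 0.542

y_2 (drum 2) = 0.121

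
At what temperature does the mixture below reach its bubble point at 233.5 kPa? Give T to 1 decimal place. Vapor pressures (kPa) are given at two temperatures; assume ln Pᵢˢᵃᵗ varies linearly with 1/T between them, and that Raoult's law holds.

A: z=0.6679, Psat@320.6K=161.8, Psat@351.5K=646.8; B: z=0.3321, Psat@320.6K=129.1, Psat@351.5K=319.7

T = 330.7 K

Bubble-point temperature: ΣzᵢPᵢˢᵃᵗ(T) = P. Interpolate ln Pᵢˢᵃᵗ = aᵢ + bᵢ/T.
  T = 320.6 K: ΣzᵢPᵢˢᵃᵗ = 150.94 kPa
  T = 351.5 K: ΣzᵢPᵢˢᵃᵗ = 538.17 kPa
  T = 336.1 K: ΣzᵢPᵢˢᵃᵗ = 292.55 kPa
  T = 328.4 K: ΣzᵢPᵢˢᵃᵗ = 211.92 kPa
  T = 332.2 K: ΣzᵢPᵢˢᵃᵗ = 248.85 kPa
  T = 330.3 K: ΣzᵢPᵢˢᵃᵗ = 229.73 kPa
Interpolating between 330.3 K and 332.2 K gives T ≈ 330.7 K.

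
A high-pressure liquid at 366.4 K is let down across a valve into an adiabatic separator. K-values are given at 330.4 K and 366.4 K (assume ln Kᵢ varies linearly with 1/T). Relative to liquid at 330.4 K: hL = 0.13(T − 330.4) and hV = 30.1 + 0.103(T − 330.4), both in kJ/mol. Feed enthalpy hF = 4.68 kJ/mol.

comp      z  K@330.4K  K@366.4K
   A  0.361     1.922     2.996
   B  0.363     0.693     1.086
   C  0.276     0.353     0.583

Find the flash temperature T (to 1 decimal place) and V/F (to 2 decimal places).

Adiabatic flash: solve Rachford–Rice at each trial T, then check hF = ψ·hV(T) + (1−ψ)·hL(T).
  T = 330.4 K: K = (1.922, 0.693, 0.353), RR gives ψ = 0.097, H_out = 2.929 kJ/mol
  T = 366.4 K: K = (2.996, 1.086, 0.583), RR gives ψ = 1.000, H_out = 33.808 kJ/mol
  T = 348.4 K: K = (2.427, 0.878, 0.460), RR gives ψ = 0.622, H_out = 20.774 kJ/mol
  T = 339.4 K: K = (2.167, 0.782, 0.404), RR gives ψ = 0.364, H_out = 12.025 kJ/mol
  T = 334.9 K: K = (2.042, 0.737, 0.378), RR gives ψ = 0.234, H_out = 7.589 kJ/mol
  T = 332.6 K: K = (1.980, 0.714, 0.365), RR gives ψ = 0.165, H_out = 5.246 kJ/mol
Linear interpolation between T = 330.4 (H_out = 2.929) and T = 332.6 (H_out = 5.246) on hF = 4.68 gives T ≈ 332.1 K, at which ψ = 0.15.

T = 332.1 K, V/F = 0.15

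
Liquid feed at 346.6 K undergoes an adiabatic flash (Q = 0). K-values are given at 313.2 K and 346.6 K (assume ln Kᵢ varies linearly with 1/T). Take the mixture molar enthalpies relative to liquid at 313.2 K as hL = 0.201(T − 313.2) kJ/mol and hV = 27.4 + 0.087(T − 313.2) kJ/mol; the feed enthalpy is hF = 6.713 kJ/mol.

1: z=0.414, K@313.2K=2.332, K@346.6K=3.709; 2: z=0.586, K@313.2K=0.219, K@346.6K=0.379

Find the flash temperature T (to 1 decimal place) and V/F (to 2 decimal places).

Adiabatic flash: solve Rachford–Rice at each trial T, then check hF = ψ·hV(T) + (1−ψ)·hL(T).
  T = 313.2 K: K = (2.332, 0.219), RR gives ψ = 0.090, H_out = 2.470 kJ/mol
  T = 346.6 K: K = (3.709, 0.379), RR gives ψ = 0.450, H_out = 17.338 kJ/mol
  T = 329.9 K: K = (2.976, 0.292), RR gives ψ = 0.288, H_out = 10.706 kJ/mol
  T = 321.5 K: K = (2.641, 0.254), RR gives ψ = 0.198, H_out = 6.894 kJ/mol
  T = 317.4 K: K = (2.485, 0.236), RR gives ψ = 0.147, H_out = 4.815 kJ/mol
  T = 319.4 K: K = (2.560, 0.245), RR gives ψ = 0.173, H_out = 5.851 kJ/mol
Linear interpolation between T = 319.4 (H_out = 5.851) and T = 321.5 (H_out = 6.894) on hF = 6.713 gives T ≈ 321.1 K, at which ψ = 0.19.

T = 321.1 K, V/F = 0.19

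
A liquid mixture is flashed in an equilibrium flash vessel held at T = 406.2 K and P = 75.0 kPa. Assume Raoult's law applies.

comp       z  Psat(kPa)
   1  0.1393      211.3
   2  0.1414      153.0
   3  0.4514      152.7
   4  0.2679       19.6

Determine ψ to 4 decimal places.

ψ = 0.7590

Raoult's law: Kᵢ = Pᵢˢᵃᵗ/P = Pᵢˢᵃᵗ/75.0.
  K_1 = 211.3/75.0 = 2.817333, K_2 = 153.0/75.0 = 2.040000, K_3 = 152.7/75.0 = 2.036000, K_4 = 19.6/75.0 = 0.261333
Rachford–Rice: g(ψ) = Σ zᵢ(Kᵢ−1)/(1+ψ(Kᵢ−1)) = 0.
g(0) = ΣzᵢKᵢ − 1 = 0.6700 and g(1) = 1 − Σzᵢ/Kᵢ = -0.3656, so a root lies in (0, 1).
Iterate (Newton) starting at ψ = 0.5:
  ψ = 0.5000: g = 0.22367, g' = -0.7702 → ψ = 0.7904
  ψ = 0.7904: g = -0.03378, g' = -1.1140 → ψ = 0.7601
  ψ = 0.7601: g = -0.00115, g' = -1.0405 → ψ = 0.7590
Converged at ψ = 0.7590.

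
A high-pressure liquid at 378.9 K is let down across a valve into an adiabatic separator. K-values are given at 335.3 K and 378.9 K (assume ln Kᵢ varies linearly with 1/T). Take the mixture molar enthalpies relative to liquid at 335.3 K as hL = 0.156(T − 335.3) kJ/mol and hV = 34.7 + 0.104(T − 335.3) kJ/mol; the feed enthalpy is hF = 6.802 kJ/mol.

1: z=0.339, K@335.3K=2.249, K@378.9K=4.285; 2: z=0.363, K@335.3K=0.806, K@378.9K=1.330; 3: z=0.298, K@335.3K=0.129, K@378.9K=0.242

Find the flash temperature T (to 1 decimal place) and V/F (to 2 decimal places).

T = 338.1 K, V/F = 0.18

Adiabatic flash: solve Rachford–Rice at each trial T, then check hF = ψ·hV(T) + (1−ψ)·hL(T).
  T = 335.3 K: K = (2.249, 0.806, 0.129), RR gives ψ = 0.129, H_out = 4.477 kJ/mol
  T = 378.9 K: K = (4.285, 1.330, 0.242), RR gives ψ = 0.658, H_out = 28.143 kJ/mol
  T = 357.1 K: K = (3.166, 1.051, 0.180), RR gives ψ = 0.453, H_out = 18.611 kJ/mol
  T = 346.2 K: K = (2.683, 0.924, 0.153), RR gives ψ = 0.316, H_out = 12.477 kJ/mol
  T = 340.8 K: K = (2.462, 0.865, 0.141), RR gives ψ = 0.231, H_out = 8.823 kJ/mol
  T = 338.1 K: K = (2.356, 0.836, 0.135), RR gives ψ = 0.184, H_out = 6.782 kJ/mol
  T = 339.5 K: K = (2.410, 0.851, 0.138), RR gives ψ = 0.209, H_out = 7.861 kJ/mol
Linear interpolation between T = 338.1 (H_out = 6.782) and T = 339.5 (H_out = 7.861) on hF = 6.802 gives T ≈ 338.1 K, at which ψ = 0.18.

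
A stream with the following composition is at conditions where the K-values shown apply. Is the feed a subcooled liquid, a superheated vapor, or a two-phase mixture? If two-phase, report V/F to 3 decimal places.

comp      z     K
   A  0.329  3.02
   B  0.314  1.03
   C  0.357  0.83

superheated vapor

ΣzᵢKᵢ = 1.613; Σzᵢ/Kᵢ = 0.844.
Since Σzᵢ/Kᵢ < 1 the mixture is above its dew point — single vapor phase.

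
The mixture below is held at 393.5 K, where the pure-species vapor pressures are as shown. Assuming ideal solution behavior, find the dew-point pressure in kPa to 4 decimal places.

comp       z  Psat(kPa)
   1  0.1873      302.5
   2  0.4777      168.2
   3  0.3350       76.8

Pdew = 127.8572 kPa

At the dew point ψ → 1, so Σzᵢ/Kᵢ = 1 with Kᵢ = Pᵢˢᵃᵗ/P ⇒ 1/P = Σzᵢ/Pᵢˢᵃᵗ.
1/P = 0.1873/302.5 + 0.4777/168.2 + 0.3350/76.8 = 0.0078212 ⇒ P = 127.8572 kPa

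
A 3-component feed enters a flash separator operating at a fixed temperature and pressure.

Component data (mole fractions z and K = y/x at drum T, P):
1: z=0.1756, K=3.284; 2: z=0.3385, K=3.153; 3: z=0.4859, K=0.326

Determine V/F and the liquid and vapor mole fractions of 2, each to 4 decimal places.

Rachford–Rice: g(V/F) = Σ zᵢ(Kᵢ−1)/(1+V/F(Kᵢ−1)) = 0.
Feasibility: ΣzᵢKᵢ = 1.8024, Σzᵢ/Kᵢ = 1.6513 — both > 1, two phases present.
Newton iteration, V/F⁰ = 0.5:
  V/F = 0.5000: g = 0.04425, g' = -1.0657 → V/F = 0.5415
  V/F = 0.5415: g = 0.00006, g' = -1.0650 → V/F = 0.5416
Converged at V/F = 0.5416.
Compositions from xᵢ = zᵢ/(1+V/F(Kᵢ−1)), yᵢ = Kᵢxᵢ:
  1: x = 0.0785, y = 0.2578
  2: x = 0.1563, y = 0.4927
  3: x = 0.7652, y = 0.2495

V/F = 0.5416, x_2 = 0.1563, y_2 = 0.4927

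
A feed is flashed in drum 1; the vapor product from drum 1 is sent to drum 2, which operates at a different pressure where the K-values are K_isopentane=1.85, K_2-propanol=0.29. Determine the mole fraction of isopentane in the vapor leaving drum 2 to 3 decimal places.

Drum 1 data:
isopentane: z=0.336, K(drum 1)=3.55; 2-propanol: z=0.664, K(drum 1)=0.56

y_isopentane (drum 2) = 0.842

Drum 1:
Let ψ₁ = V/F and solve Σ zᵢ(Kᵢ−1)/(1+ψ₁(Kᵢ−1)) = 0.
g(0) = ΣzᵢKᵢ − 1 = 0.565 and g(1) = 1 − Σzᵢ/Kᵢ = -0.280, so a root lies in (0, 1).
Newton–Raphson from ψ₁ = 0.34:
  ψ₁ = 0.340: g = 0.1154, g' = -0.805 → ψ₁ = 0.483
  ψ₁ = 0.483: g = 0.0127, g' = -0.646 → ψ₁ = 0.503
Converged at ψ₁ = 0.503.
Drum-1 compositions:
  isopentane: x = 0.147, y = 0.522
  2-propanol: x = 0.853, y = 0.478
Drum-2 feed = drum-1 vapor: z₂ = (0.5224, 0.4776).
Drum 2:
Let ψ₂ = V/F and solve Σ zᵢ(Kᵢ−1)/(1+ψ₂(Kᵢ−1)) = 0.
Check two-phase: ΣzᵢKᵢ = 1.105 > 1 and Σzᵢ/Kᵢ = 1.929 > 1, so g(0) = 0.105 > 0 and g(1) = -0.929 < 0.
Binary case is linear: z₁(K₁−1)(1+ψ₂(K₂−1)) + z₂(K₂−1)(1+ψ₂(K₁−1)) = 0
⇒ ψ₂ = [z₁(K₁−1)+z₂(K₂−1)] / [−(K₁−1)(K₂−1)] = 0.1050/0.6035 = 0.174
  isopentane: x = 0.455, y = 0.842
  2-propanol: x = 0.545, y = 0.158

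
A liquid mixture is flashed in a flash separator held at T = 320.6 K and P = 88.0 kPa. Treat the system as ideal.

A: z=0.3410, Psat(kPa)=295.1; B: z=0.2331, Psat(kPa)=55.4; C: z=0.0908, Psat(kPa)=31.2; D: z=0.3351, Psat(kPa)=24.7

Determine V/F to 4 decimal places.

V/F = 0.2934

Raoult's law: Kᵢ = Pᵢˢᵃᵗ/P = Pᵢˢᵃᵗ/88.0.
  K_A = 295.1/88.0 = 3.353409, K_B = 55.4/88.0 = 0.629545, K_C = 31.2/88.0 = 0.354545, K_D = 24.7/88.0 = 0.280682
Material balance + equilibrium reduce to Σ zᵢ(Kᵢ−1)/(1+V/F(Kᵢ−1)) = 0.
Feasibility: ΣzᵢKᵢ = 1.4165, Σzᵢ/Kᵢ = 1.9219 — both > 1, two phases present.
Iterate (Newton) starting at V/F = 0.41:
  V/F = 0.4100: g = -0.11496, g' = -0.9524 → V/F = 0.2893
  V/F = 0.2893: g = 0.00429, g' = -1.0423 → V/F = 0.2934
Converged at V/F = 0.2934.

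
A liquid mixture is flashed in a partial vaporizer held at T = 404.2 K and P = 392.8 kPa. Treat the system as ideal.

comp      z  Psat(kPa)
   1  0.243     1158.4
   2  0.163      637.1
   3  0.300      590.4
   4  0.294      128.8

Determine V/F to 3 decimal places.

Raoult's law: Kᵢ = Pᵢˢᵃᵗ/P = Pᵢˢᵃᵗ/392.8.
  K_1 = 1158.4/392.8 = 2.94908, K_2 = 637.1/392.8 = 1.62195, K_3 = 590.4/392.8 = 1.50305, K_4 = 128.8/392.8 = 0.32790
Rachford–Rice: g(V/F) = Σ zᵢ(Kᵢ−1)/(1+V/F(Kᵢ−1)) = 0.
Check two-phase: ΣzᵢKᵢ = 1.528 > 1 and Σzᵢ/Kᵢ = 1.279 > 1, so g(0) = 0.528 > 0 and g(1) = -0.279 < 0.
Newton iteration, V/F⁰ = 0.5:
  V/F = 0.500: g = 0.1402, g' = -0.623 → V/F = 0.725
  V/F = 0.725: g = -0.0086, g' = -0.734 → V/F = 0.713
Converged at V/F = 0.713.

V/F = 0.713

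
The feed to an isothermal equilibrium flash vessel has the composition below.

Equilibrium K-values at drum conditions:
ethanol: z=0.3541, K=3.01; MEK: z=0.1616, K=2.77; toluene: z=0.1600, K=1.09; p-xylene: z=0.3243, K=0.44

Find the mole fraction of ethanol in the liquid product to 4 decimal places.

x_ethanol = 0.1246

Let ψ = V/F and solve Σ zᵢ(Kᵢ−1)/(1+ψ(Kᵢ−1)) = 0.
Check two-phase: ΣzᵢKᵢ = 1.8306 > 1 and Σzᵢ/Kᵢ = 1.0598 > 1, so g(0) = 0.8306 > 0 and g(1) = -0.0598 < 0.
Newton iteration, ψ⁰ = 0.5:
  ψ = 0.5000: g = 0.26827, g' = -0.6957 → ψ = 0.8856
  ψ = 0.8856: g = 0.02047, g' = -0.6633 → ψ = 0.9165
  ψ = 0.9165: g = -0.00026, g' = -0.6810 → ψ = 0.9161
Converged at ψ = 0.9161.
Compositions from xᵢ = zᵢ/(1+ψ(Kᵢ−1)), yᵢ = Kᵢxᵢ:
  ethanol: x = 0.1246, y = 0.3751
  MEK: x = 0.0616, y = 0.1708
  toluene: x = 0.1478, y = 0.1611
  p-xylene: x = 0.6659, y = 0.2930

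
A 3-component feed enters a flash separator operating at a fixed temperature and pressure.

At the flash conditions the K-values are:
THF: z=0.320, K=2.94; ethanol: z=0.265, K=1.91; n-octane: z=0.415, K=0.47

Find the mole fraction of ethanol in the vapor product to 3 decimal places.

Let β = V/F and solve Σ zᵢ(Kᵢ−1)/(1+β(Kᵢ−1)) = 0.
Feasibility: ΣzᵢKᵢ = 1.642, Σzᵢ/Kᵢ = 1.131 — both > 1, two phases present.
Iterate (Newton) starting at β = 0.46:
  β = 0.460: g = 0.2072, g' = -0.649 → β = 0.779
  β = 0.779: g = 0.0136, g' = -0.604 → β = 0.802
Converged at β = 0.802.
Compositions from xᵢ = zᵢ/(1+β(Kᵢ−1)), yᵢ = Kᵢxᵢ:
  THF: x = 0.125, y = 0.368
  ethanol: x = 0.153, y = 0.293
  n-octane: x = 0.722, y = 0.339

y_ethanol = 0.293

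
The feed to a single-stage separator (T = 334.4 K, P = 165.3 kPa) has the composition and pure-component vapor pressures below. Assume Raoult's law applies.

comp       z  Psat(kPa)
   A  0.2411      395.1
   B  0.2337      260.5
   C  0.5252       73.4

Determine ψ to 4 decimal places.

Raoult's law: Kᵢ = Pᵢˢᵃᵗ/P = Pᵢˢᵃᵗ/165.3.
  K_A = 395.1/165.3 = 2.390200, K_B = 260.5/165.3 = 1.575923, K_C = 73.4/165.3 = 0.444041
Newton–Raphson from ψ = 0.63:
  ψ = 0.6300: g = -0.17195, g' = -0.5587 → ψ = 0.3222
  ψ = 0.3222: g = -0.01071, g' = -0.5183 → ψ = 0.3016
Converged at ψ = 0.3016.

ψ = 0.3016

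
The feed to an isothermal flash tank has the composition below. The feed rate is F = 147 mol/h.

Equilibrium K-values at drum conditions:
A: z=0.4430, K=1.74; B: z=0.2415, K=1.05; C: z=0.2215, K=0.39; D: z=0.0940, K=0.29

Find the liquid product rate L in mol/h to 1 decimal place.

L = 91.0 mol/h

Iterate (Newton) starting at V/F = 0.5:
  V/F = 0.5000: g = -0.04682, g' = -0.4144 → V/F = 0.3870
  V/F = 0.3870: g = -0.00221, g' = -0.3785 → V/F = 0.3812
Converged at V/F = 0.3812.
Then V = V/F·F = 0.3812·147 = 56.0 mol/h and L = F − V = 91.0 mol/h.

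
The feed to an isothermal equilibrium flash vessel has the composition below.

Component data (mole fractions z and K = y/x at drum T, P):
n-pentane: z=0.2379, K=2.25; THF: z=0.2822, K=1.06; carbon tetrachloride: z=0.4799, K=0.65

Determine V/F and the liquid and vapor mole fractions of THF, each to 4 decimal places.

V/F = 0.4819, x_THF = 0.2743, y_THF = 0.2907

Rachford–Rice: g(V/F) = Σ zᵢ(Kᵢ−1)/(1+V/F(Kᵢ−1)) = 0.
Check two-phase: ΣzᵢKᵢ = 1.1463 > 1 and Σzᵢ/Kᵢ = 1.1103 > 1, so g(0) = 0.1463 > 0 and g(1) = -0.1103 < 0.
Newton iteration, V/F⁰ = 0.5:
  V/F = 0.5000: g = -0.00416, g' = -0.2281 → V/F = 0.4818
  V/F = 0.4818: g = 0.00002, g' = -0.2308 → V/F = 0.4819
Converged at V/F = 0.4819.
Compositions from xᵢ = zᵢ/(1+V/F(Kᵢ−1)), yᵢ = Kᵢxᵢ:
  n-pentane: x = 0.1485, y = 0.3341
  THF: x = 0.2743, y = 0.2907
  carbon tetrachloride: x = 0.5773, y = 0.3752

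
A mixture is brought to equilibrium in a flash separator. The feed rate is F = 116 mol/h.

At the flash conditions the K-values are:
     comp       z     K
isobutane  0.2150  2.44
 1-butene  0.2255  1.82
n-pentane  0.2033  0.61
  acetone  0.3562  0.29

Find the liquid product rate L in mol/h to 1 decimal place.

L = 89.5 mol/h

Rachford–Rice: g(ψ) = Σ zᵢ(Kᵢ−1)/(1+ψ(Kᵢ−1)) = 0.
Check two-phase: ΣzᵢKᵢ = 1.1623 > 1 and Σzᵢ/Kᵢ = 1.7736 > 1, so g(0) = 0.1623 > 0 and g(1) = -0.7736 < 0.
Iterate (Newton) starting at ψ = 0.56:
  ψ = 0.5600: g = -0.22316, g' = -0.7533 → ψ = 0.2638
  ψ = 0.2638: g = -0.02314, g' = -0.6469 → ψ = 0.2280
  ψ = 0.2280: g = 0.00010, g' = -0.6532 → ψ = 0.2281
Converged at ψ = 0.2281.
Then V = ψ·F = 0.2281·116 = 26.5 mol/h and L = F − V = 89.5 mol/h.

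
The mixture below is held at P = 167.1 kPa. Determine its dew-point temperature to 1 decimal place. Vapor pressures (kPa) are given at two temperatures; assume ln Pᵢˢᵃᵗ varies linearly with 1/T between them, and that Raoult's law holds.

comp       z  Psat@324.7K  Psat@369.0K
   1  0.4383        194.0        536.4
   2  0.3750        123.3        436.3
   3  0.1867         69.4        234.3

Dew-point temperature: Σzᵢ·P/Pᵢˢᵃᵗ(T) = 1. Interpolate ln Pᵢˢᵃᵗ = aᵢ + bᵢ/T.
  T = 324.7 K: ΣzᵢP/Pᵢˢᵃᵗ = 1.3353
  T = 369.0 K: ΣzᵢP/Pᵢˢᵃᵗ = 0.4133
  T = 346.9 K: ΣzᵢP/Pᵢˢᵃᵗ = 0.7137
  T = 335.8 K: ΣzᵢP/Pᵢˢᵃᵗ = 0.9658
  T = 330.2 K: ΣzᵢP/Pᵢˢᵃᵗ = 1.1340
  T = 333.0 K: ΣzᵢP/Pᵢˢᵃᵗ = 1.0458
Interpolating between 333.0 K and 335.8 K gives T ≈ 334.6 K.

T = 334.6 K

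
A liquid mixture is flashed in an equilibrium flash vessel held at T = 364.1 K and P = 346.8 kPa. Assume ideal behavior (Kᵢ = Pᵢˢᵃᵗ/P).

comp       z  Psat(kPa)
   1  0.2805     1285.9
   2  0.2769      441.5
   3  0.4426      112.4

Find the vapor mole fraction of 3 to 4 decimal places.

Raoult's law: Kᵢ = Pᵢˢᵃᵗ/P = Pᵢˢᵃᵗ/346.8.
  K_1 = 1285.9/346.8 = 3.707901, K_2 = 441.5/346.8 = 1.273068, K_3 = 112.4/346.8 = 0.324106
Rachford–Rice: g(ψ) = Σ zᵢ(Kᵢ−1)/(1+ψ(Kᵢ−1)) = 0.
Check two-phase: ΣzᵢKᵢ = 1.5360 > 1 and Σzᵢ/Kᵢ = 1.6588 > 1, so g(0) = 0.5360 > 0 and g(1) = -0.6588 < 0.
Newton iteration, ψ⁰ = 0.55:
  ψ = 0.5500: g = -0.10529, g' = -0.8598 → ψ = 0.4275
  ψ = 0.4275: g = -0.00100, g' = -0.8583 → ψ = 0.4264
Converged at ψ = 0.4264.
Compositions from xᵢ = zᵢ/(1+ψ(Kᵢ−1)), yᵢ = Kᵢxᵢ:
  1: x = 0.1302, y = 0.4827
  2: x = 0.2480, y = 0.3158
  3: x = 0.6218, y = 0.2015

y_3 = 0.2015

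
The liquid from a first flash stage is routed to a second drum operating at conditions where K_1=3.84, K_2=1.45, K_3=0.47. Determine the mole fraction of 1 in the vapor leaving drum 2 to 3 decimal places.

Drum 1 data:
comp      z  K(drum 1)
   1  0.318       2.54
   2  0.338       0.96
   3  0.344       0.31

Drum 1:
Let ψ₁ = V/F and solve Σ zᵢ(Kᵢ−1)/(1+ψ₁(Kᵢ−1)) = 0.
g(0) = ΣzᵢKᵢ − 1 = 0.239 and g(1) = 1 − Σzᵢ/Kᵢ = -0.587, so a root lies in (0, 1).
Iterate (Newton) starting at ψ₁ = 0.5:
  ψ₁ = 0.500: g = -0.0995, g' = -0.623 → ψ₁ = 0.340
  ψ₁ = 0.340: g = -0.0026, g' = -0.605 → ψ₁ = 0.336
Converged at ψ₁ = 0.336.
Drum-1 compositions:
  1: x = 0.210, y = 0.532
  2: x = 0.343, y = 0.329
  3: x = 0.448, y = 0.139
Drum-2 feed = drum-1 liquid: z₂ = (0.2096, 0.3426, 0.4478).
Drum 2:
Let ψ₂ = V/F and solve Σ zᵢ(Kᵢ−1)/(1+ψ₂(Kᵢ−1)) = 0.
g(0) = ΣzᵢKᵢ − 1 = 0.512 and g(1) = 1 − Σzᵢ/Kᵢ = -0.244, so a root lies in (0, 1).
Iterate (Newton) starting at ψ₂ = 0.61:
  ψ₂ = 0.610: g = -0.0120, g' = -0.544 → ψ₂ = 0.588
Converged at ψ₂ = 0.588.
  1: x = 0.078, y = 0.301
  2: x = 0.271, y = 0.393
  3: x = 0.651, y = 0.306

y_1 (drum 2) = 0.301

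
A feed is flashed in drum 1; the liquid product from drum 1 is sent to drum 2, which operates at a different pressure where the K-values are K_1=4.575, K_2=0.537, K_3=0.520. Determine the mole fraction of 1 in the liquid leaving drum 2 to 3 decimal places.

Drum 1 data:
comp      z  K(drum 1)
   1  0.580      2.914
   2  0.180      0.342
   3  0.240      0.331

Drum 1:
Let ψ₁ = V/F and solve Σ zᵢ(Kᵢ−1)/(1+ψ₁(Kᵢ−1)) = 0.
g(0) = ΣzᵢKᵢ − 1 = 0.831 and g(1) = 1 − Σzᵢ/Kᵢ = -0.450, so a root lies in (0, 1).
Newton iteration, ψ₁⁰ = 0.5:
  ψ₁ = 0.500: g = 0.1495, g' = -0.970 → ψ₁ = 0.654
Converged at ψ₁ = 0.654.
Drum-1 compositions:
  1: x = 0.258, y = 0.751
  2: x = 0.316, y = 0.108
  3: x = 0.427, y = 0.141
Drum-2 feed = drum-1 liquid: z₂ = (0.2577, 0.3158, 0.4265).
Drum 2:
Let ψ₂ = V/F and solve Σ zᵢ(Kᵢ−1)/(1+ψ₂(Kᵢ−1)) = 0.
Check two-phase: ΣzᵢKᵢ = 1.570 > 1 and Σzᵢ/Kᵢ = 1.465 > 1, so g(0) = 0.570 > 0 and g(1) = -0.465 < 0.
Newton–Raphson from ψ₂ = 0.57:
  ψ₂ = 0.570: g = -0.1773, g' = -0.668 → ψ₂ = 0.305
  ψ₂ = 0.305: g = 0.0309, g' = -0.981 → ψ₂ = 0.336
  ψ₂ = 0.336: g = 0.0011, g' = -0.914 → ψ₂ = 0.337
Converged at ψ₂ = 0.337.
  1: x = 0.117, y = 0.534
  2: x = 0.374, y = 0.201
  3: x = 0.509, y = 0.265

x_1 (drum 2) = 0.117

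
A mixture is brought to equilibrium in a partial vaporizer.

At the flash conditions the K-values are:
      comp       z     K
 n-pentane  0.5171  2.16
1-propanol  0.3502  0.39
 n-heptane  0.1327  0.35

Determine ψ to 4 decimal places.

ψ = 0.4162

Let ψ = V/F and solve Σ zᵢ(Kᵢ−1)/(1+ψ(Kᵢ−1)) = 0.
Feasibility: ΣzᵢKᵢ = 1.3000, Σzᵢ/Kᵢ = 1.5165 — both > 1, two phases present.
Iterate (Newton) starting at ψ = 0.38:
  ψ = 0.3800: g = 0.02369, g' = -0.6549 → ψ = 0.4162
Converged at ψ = 0.4162.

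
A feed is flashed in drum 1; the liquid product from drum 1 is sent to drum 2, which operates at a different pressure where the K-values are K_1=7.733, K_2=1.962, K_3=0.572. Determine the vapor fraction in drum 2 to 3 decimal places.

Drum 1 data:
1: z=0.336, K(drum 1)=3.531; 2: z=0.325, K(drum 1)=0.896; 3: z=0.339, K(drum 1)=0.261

V/F (drum 2) = 0.859

Drum 1:
Let ψ₁ = V/F and solve Σ zᵢ(Kᵢ−1)/(1+ψ₁(Kᵢ−1)) = 0.
g(0) = ΣzᵢKᵢ − 1 = 0.566 and g(1) = 1 − Σzᵢ/Kᵢ = -0.757, so a root lies in (0, 1).
Newton iteration, ψ₁⁰ = 0.5:
  ψ₁ = 0.500: g = -0.0576, g' = -0.889 → ψ₁ = 0.435
Converged at ψ₁ = 0.435.
Drum-1 compositions:
  1: x = 0.160, y = 0.565
  2: x = 0.340, y = 0.305
  3: x = 0.500, y = 0.130
Drum-2 feed = drum-1 liquid: z₂ = (0.1599, 0.3404, 0.4997).
Drum 2:
Let ψ₂ = V/F and solve Σ zᵢ(Kᵢ−1)/(1+ψ₂(Kᵢ−1)) = 0.
Check two-phase: ΣzᵢKᵢ = 2.190 > 1 and Σzᵢ/Kᵢ = 1.068 > 1, so g(0) = 1.190 > 0 and g(1) = -0.068 < 0.
Newton–Raphson from ψ₂ = 0.5:
  ψ₂ = 0.500: g = 0.1956, g' = -0.672 → ψ₂ = 0.791
  ψ₂ = 0.791: g = 0.0328, g' = -0.492 → ψ₂ = 0.858
  ψ₂ = 0.858: g = 0.0004, g' = -0.481 → ψ₂ = 0.859
Converged at ψ₂ = 0.859.
  1: x = 0.024, y = 0.182
  2: x = 0.186, y = 0.366
  3: x = 0.790, y = 0.452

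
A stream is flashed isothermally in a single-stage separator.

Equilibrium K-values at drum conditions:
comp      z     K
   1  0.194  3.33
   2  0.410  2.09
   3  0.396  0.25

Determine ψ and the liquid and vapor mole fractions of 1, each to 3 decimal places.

Material balance + equilibrium reduce to Σ zᵢ(Kᵢ−1)/(1+ψ(Kᵢ−1)) = 0.
Check two-phase: ΣzᵢKᵢ = 1.602 > 1 and Σzᵢ/Kᵢ = 1.838 > 1, so g(0) = 0.602 > 0 and g(1) = -0.838 < 0.
Newton–Raphson from ψ = 0.5:
  ψ = 0.500: g = 0.0228, g' = -0.999 → ψ = 0.523
Converged at ψ = 0.523.
Compositions from xᵢ = zᵢ/(1+ψ(Kᵢ−1)), yᵢ = Kᵢxᵢ:
  1: x = 0.087, y = 0.291
  2: x = 0.261, y = 0.546
  3: x = 0.651, y = 0.163

ψ = 0.523, x_1 = 0.087, y_1 = 0.291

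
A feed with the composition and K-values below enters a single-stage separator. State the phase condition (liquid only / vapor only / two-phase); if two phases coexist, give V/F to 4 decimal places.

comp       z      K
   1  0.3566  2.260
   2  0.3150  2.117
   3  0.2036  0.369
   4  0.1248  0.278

two-phase, V/F = 0.7290

ΣzᵢKᵢ = 1.5826; Σzᵢ/Kᵢ = 1.3073.
Both exceed 1, so a two-phase solution exists.
Rachford–Rice: g(ψ) = Σ zᵢ(Kᵢ−1)/(1+ψ(Kᵢ−1)) = 0.
Newton–Raphson from ψ = 0.43:
  ψ = 0.4300: g = 0.22213, g' = -0.7070 → ψ = 0.7442
  ψ = 0.7442: g = -0.01292, g' = -0.8600 → ψ = 0.7292
  ψ = 0.7292: g = -0.00014, g' = -0.8414 → ψ = 0.7290
Converged at ψ = 0.7290.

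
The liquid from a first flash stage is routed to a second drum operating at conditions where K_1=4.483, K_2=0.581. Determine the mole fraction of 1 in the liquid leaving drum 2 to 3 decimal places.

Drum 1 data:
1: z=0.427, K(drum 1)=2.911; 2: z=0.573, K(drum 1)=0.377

x_1 (drum 2) = 0.107

Drum 1:
Let ψ₁ = V/F and solve Σ zᵢ(Kᵢ−1)/(1+ψ₁(Kᵢ−1)) = 0.
g(0) = ΣzᵢKᵢ − 1 = 0.459 and g(1) = 1 − Σzᵢ/Kᵢ = -0.667, so a root lies in (0, 1).
Binary case is linear: z₁(K₁−1)(1+ψ₁(K₂−1)) + z₂(K₂−1)(1+ψ₁(K₁−1)) = 0
⇒ ψ₁ = [z₁(K₁−1)+z₂(K₂−1)] / [−(K₁−1)(K₂−1)] = 0.4590/1.1906 = 0.386
Drum-1 compositions:
  1: x = 0.246, y = 0.716
  2: x = 0.754, y = 0.284
Drum-2 feed = drum-1 liquid: z₂ = (0.2459, 0.7541).
Drum 2:
Material balance + equilibrium reduce to Σ zᵢ(Kᵢ−1)/(1+ψ₂(Kᵢ−1)) = 0.
g(0) = ΣzᵢKᵢ − 1 = 0.540 and g(1) = 1 − Σzᵢ/Kᵢ = -0.353, so a root lies in (0, 1).
Iterate (Newton) starting at ψ₂ = 0.33:
  ψ₂ = 0.330: g = 0.0317, g' = -0.824 → ψ₂ = 0.368
  ψ₂ = 0.368: g = 0.0013, g' = -0.757 → ψ₂ = 0.370
Converged at ψ₂ = 0.370.
  1: x = 0.107, y = 0.481
  2: x = 0.893, y = 0.519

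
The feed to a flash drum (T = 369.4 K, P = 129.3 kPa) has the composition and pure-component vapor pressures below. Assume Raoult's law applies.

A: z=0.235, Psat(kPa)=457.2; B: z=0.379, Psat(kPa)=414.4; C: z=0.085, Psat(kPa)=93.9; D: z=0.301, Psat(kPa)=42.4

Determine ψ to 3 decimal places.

Raoult's law: Kᵢ = Pᵢˢᵃᵗ/P = Pᵢˢᵃᵗ/129.3.
  K_A = 457.2/129.3 = 3.53596, K_B = 414.4/129.3 = 3.20495, K_C = 93.9/129.3 = 0.72622, K_D = 42.4/129.3 = 0.32792
Newton iteration, ψ⁰ = 0.5:
  ψ = 0.500: g = 0.3286, g' = -1.028 → ψ = 0.820
  ψ = 0.820: g = 0.0107, g' = -1.078 → ψ = 0.830
Converged at ψ = 0.830.

ψ = 0.830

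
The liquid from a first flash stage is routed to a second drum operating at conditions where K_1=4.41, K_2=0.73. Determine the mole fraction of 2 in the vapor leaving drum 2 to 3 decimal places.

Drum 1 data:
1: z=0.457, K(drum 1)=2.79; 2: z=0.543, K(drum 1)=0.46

y_2 (drum 2) = 0.676

Drum 1:
Binary case is linear: z₁(K₁−1)(1+ψ₁(K₂−1)) + z₂(K₂−1)(1+ψ₁(K₁−1)) = 0
⇒ ψ₁ = [z₁(K₁−1)+z₂(K₂−1)] / [−(K₁−1)(K₂−1)] = 0.5248/0.9666 = 0.543
Drum-1 compositions:
  1: x = 0.232, y = 0.647
  2: x = 0.768, y = 0.353
Drum-2 feed = drum-1 liquid: z₂ = (0.2318, 0.7682).
Drum 2:
Rachford–Rice: g(ψ₂) = Σ zᵢ(Kᵢ−1)/(1+ψ₂(Kᵢ−1)) = 0.
Check two-phase: ΣzᵢKᵢ = 1.583 > 1 and Σzᵢ/Kᵢ = 1.105 > 1, so g(0) = 0.583 > 0 and g(1) = -0.105 < 0.
Newton iteration, ψ₂⁰ = 0.5:
  ψ₂ = 0.500: g = 0.0524, g' = -0.443 → ψ₂ = 0.618
  ψ₂ = 0.618: g = 0.0053, g' = -0.360 → ψ₂ = 0.633
Converged at ψ₂ = 0.633.
  1: x = 0.073, y = 0.324
  2: x = 0.927, y = 0.676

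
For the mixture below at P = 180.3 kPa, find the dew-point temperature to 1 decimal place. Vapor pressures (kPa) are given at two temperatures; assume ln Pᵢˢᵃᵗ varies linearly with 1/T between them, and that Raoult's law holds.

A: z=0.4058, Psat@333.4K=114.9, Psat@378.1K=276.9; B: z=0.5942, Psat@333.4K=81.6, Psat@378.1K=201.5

Dew-point temperature: Σzᵢ·P/Pᵢˢᵃᵗ(T) = 1. Interpolate ln Pᵢˢᵃᵗ = aᵢ + bᵢ/T.
  T = 333.4 K: ΣzᵢP/Pᵢˢᵃᵗ = 1.9497
  T = 378.1 K: ΣzᵢP/Pᵢˢᵃᵗ = 0.7959
  T = 355.8 K: ΣzᵢP/Pᵢˢᵃᵗ = 1.2099
  T = 367.0 K: ΣzᵢP/Pᵢˢᵃᵗ = 0.9742
  T = 361.4 K: ΣzᵢP/Pᵢˢᵃᵗ = 1.0838
  T = 364.2 K: ΣzᵢP/Pᵢˢᵃᵗ = 1.0271
Interpolating between 364.2 K and 367.0 K gives T ≈ 365.6 K.

T = 365.6 K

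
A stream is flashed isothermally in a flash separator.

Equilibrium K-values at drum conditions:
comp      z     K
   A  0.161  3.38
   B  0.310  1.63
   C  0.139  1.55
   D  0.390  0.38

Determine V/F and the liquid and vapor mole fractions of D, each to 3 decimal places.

V/F = 0.555, x_D = 0.594, y_D = 0.226

Iterate (Newton) starting at V/F = 0.5:
  V/F = 0.500: g = 0.0330, g' = -0.602 → V/F = 0.555
Converged at V/F = 0.555.
Compositions from xᵢ = zᵢ/(1+V/F(Kᵢ−1)), yᵢ = Kᵢxᵢ:
  A: x = 0.069, y = 0.235
  B: x = 0.230, y = 0.374
  C: x = 0.107, y = 0.165
  D: x = 0.594, y = 0.226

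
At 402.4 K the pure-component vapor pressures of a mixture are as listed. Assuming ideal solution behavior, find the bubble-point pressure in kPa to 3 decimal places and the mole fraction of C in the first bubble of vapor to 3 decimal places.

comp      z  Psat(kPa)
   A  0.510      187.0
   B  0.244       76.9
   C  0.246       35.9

At the bubble point ψ → 0, so ΣzᵢKᵢ = 1 with Kᵢ = Pᵢˢᵃᵗ/P ⇒ P = ΣzᵢPᵢˢᵃᵗ.
P = 0.510·187.0 + 0.244·76.9 + 0.246·35.9 = 122.965 kPa
yᵢ = zᵢPᵢˢᵃᵗ/P ⇒ y_C = 0.246·35.9/122.965 = 0.072

Pbub = 122.965 kPa, y_C = 0.072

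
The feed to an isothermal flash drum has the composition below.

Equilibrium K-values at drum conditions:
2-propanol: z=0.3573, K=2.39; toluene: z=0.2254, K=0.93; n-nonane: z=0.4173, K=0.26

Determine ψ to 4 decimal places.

Material balance + equilibrium reduce to Σ zᵢ(Kᵢ−1)/(1+ψ(Kᵢ−1)) = 0.
Feasibility: ΣzᵢKᵢ = 1.1721, Σzᵢ/Kᵢ = 1.9969 — both > 1, two phases present.
Iterate (Newton) starting at ψ = 0.5:
  ψ = 0.5000: g = -0.21351, g' = -0.8172 → ψ = 0.2387
  ψ = 0.2387: g = -0.01821, g' = -0.7274 → ψ = 0.2137
  ψ = 0.2137: g = 0.00008, g' = -0.7339 → ψ = 0.2138
Converged at ψ = 0.2138.

ψ = 0.2138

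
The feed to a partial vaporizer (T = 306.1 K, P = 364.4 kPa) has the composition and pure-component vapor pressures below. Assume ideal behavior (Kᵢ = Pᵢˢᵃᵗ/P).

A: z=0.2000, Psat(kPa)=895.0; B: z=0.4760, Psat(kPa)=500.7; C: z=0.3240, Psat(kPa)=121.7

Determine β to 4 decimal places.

Raoult's law: Kᵢ = Pᵢˢᵃᵗ/P = Pᵢˢᵃᵗ/364.4.
  K_A = 895.0/364.4 = 2.456092, K_B = 500.7/364.4 = 1.374040, K_C = 121.7/364.4 = 0.333974
Newton–Raphson from β = 0.66:
  β = 0.6600: g = -0.09376, g' = -0.6107 → β = 0.5065
  β = 0.5065: g = -0.00834, g' = -0.5148 → β = 0.4903
  β = 0.4903: g = -0.00005, g' = -0.5088 → β = 0.4902
Converged at β = 0.4902.

β = 0.4902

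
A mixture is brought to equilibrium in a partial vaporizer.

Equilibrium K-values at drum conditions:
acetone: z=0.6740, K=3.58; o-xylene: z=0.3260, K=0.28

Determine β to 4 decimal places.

Material balance + equilibrium reduce to Σ zᵢ(Kᵢ−1)/(1+β(Kᵢ−1)) = 0.
g(0) = ΣzᵢKᵢ − 1 = 1.5042 and g(1) = 1 − Σzᵢ/Kᵢ = -0.3526, so a root lies in (0, 1).
Iterate (Newton) starting at β = 0.5:
  β = 0.5000: g = 0.39260, g' = -1.2681 → β = 0.8096
  β = 0.8096: g = 0.00023, g' = -1.4417 → β = 0.8098
Converged at β = 0.8098.

β = 0.8098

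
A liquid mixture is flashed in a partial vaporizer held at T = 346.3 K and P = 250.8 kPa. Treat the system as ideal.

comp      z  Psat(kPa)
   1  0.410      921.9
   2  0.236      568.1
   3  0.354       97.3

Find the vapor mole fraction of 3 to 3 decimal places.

Raoult's law: Kᵢ = Pᵢˢᵃᵗ/P = Pᵢˢᵃᵗ/250.8.
  K_1 = 921.9/250.8 = 3.67584, K_2 = 568.1/250.8 = 2.26515, K_3 = 97.3/250.8 = 0.38796
Material balance + equilibrium reduce to Σ zᵢ(Kᵢ−1)/(1+β(Kᵢ−1)) = 0.
g(0) = ΣzᵢKᵢ − 1 = 1.179 and g(1) = 1 − Σzᵢ/Kᵢ = -0.128, so a root lies in (0, 1).
Newton–Raphson from β = 0.54:
  β = 0.540: g = 0.3025, g' = -0.920 → β = 0.869
  β = 0.869: g = 0.0096, g' = -0.956 → β = 0.879
Converged at β = 0.879.
Compositions from xᵢ = zᵢ/(1+β(Kᵢ−1)), yᵢ = Kᵢxᵢ:
  1: x = 0.122, y = 0.450
  2: x = 0.112, y = 0.253
  3: x = 0.766, y = 0.297

y_3 = 0.297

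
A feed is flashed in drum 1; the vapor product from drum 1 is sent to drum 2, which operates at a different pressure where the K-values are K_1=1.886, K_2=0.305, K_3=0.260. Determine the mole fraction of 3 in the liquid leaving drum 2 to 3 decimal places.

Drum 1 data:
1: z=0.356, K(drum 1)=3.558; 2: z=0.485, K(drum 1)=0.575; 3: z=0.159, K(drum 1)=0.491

x_3 (drum 2) = 0.129

Drum 1:
Rachford–Rice: g(ψ₁) = Σ zᵢ(Kᵢ−1)/(1+ψ₁(Kᵢ−1)) = 0.
Check two-phase: ΣzᵢKᵢ = 1.624 > 1 and Σzᵢ/Kᵢ = 1.267 > 1, so g(0) = 0.624 > 0 and g(1) = -0.267 < 0.
Newton–Raphson from ψ₁ = 0.5:
  ψ₁ = 0.500: g = 0.0293, g' = -0.664 → ψ₁ = 0.544
  ψ₁ = 0.544: g = 0.0007, g' = -0.634 → ψ₁ = 0.545
Converged at ψ₁ = 0.545.
Drum-1 compositions:
  1: x = 0.149, y = 0.529
  2: x = 0.631, y = 0.363
  3: x = 0.220, y = 0.108
Drum-2 feed = drum-1 vapor: z₂ = (0.5290, 0.3630, 0.1081).
Drum 2:
Rachford–Rice: g(ψ₂) = Σ zᵢ(Kᵢ−1)/(1+ψ₂(Kᵢ−1)) = 0.
Feasibility: ΣzᵢKᵢ = 1.136, Σzᵢ/Kᵢ = 1.886 — both > 1, two phases present.
Iterate (Newton) starting at ψ₂ = 0.5:
  ψ₂ = 0.500: g = -0.1887, g' = -0.760 → ψ₂ = 0.252
  ψ₂ = 0.252: g = -0.0208, g' = -0.625 → ψ₂ = 0.218
Converged at ψ₂ = 0.218.
  1: x = 0.443, y = 0.836
  2: x = 0.428, y = 0.131
  3: x = 0.129, y = 0.034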